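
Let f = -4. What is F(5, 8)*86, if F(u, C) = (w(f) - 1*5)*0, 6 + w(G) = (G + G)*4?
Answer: 0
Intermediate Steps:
w(G) = -6 + 8*G (w(G) = -6 + (G + G)*4 = -6 + (2*G)*4 = -6 + 8*G)
F(u, C) = 0 (F(u, C) = ((-6 + 8*(-4)) - 1*5)*0 = ((-6 - 32) - 5)*0 = (-38 - 5)*0 = -43*0 = 0)
F(5, 8)*86 = 0*86 = 0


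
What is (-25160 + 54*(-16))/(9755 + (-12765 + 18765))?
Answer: -26024/15755 ≈ -1.6518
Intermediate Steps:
(-25160 + 54*(-16))/(9755 + (-12765 + 18765)) = (-25160 - 864)/(9755 + 6000) = -26024/15755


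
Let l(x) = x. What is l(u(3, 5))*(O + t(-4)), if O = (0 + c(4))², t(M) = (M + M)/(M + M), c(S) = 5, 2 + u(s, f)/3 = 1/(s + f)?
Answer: -585/4 ≈ -146.25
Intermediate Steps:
u(s, f) = -6 + 3/(f + s) (u(s, f) = -6 + 3/(s + f) = -6 + 3/(f + s))
t(M) = 1 (t(M) = (2*M)/((2*M)) = (2*M)*(1/(2*M)) = 1)
O = 25 (O = (0 + 5)² = 5² = 25)
l(u(3, 5))*(O + t(-4)) = (3*(1 - 2*5 - 2*3)/(5 + 3))*(25 + 1) = (3*(1 - 10 - 6)/8)*26 = (3*(⅛)*(-15))*26 = -45/8*26 = -585/4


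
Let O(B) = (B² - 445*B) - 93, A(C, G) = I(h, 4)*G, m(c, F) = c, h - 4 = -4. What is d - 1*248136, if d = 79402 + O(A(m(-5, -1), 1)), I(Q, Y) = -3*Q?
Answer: -168827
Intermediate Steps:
h = 0 (h = 4 - 4 = 0)
A(C, G) = 0 (A(C, G) = (-3*0)*G = 0*G = 0)
O(B) = -93 + B² - 445*B
d = 79309 (d = 79402 + (-93 + 0² - 445*0) = 79402 + (-93 + 0 + 0) = 79402 - 93 = 79309)
d - 1*248136 = 79309 - 1*248136 = 79309 - 248136 = -168827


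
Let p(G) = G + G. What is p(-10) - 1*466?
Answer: -486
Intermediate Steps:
p(G) = 2*G
p(-10) - 1*466 = 2*(-10) - 1*466 = -20 - 466 = -486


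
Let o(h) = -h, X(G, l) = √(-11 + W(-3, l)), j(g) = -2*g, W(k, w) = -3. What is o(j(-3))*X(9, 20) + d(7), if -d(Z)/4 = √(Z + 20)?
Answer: -12*√3 - 6*I*√14 ≈ -20.785 - 22.45*I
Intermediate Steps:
d(Z) = -4*√(20 + Z) (d(Z) = -4*√(Z + 20) = -4*√(20 + Z))
X(G, l) = I*√14 (X(G, l) = √(-11 - 3) = √(-14) = I*√14)
o(j(-3))*X(9, 20) + d(7) = (-(-2)*(-3))*(I*√14) - 4*√(20 + 7) = (-1*6)*(I*√14) - 12*√3 = -6*I*√14 - 12*√3 = -12*√3 - 6*I*√14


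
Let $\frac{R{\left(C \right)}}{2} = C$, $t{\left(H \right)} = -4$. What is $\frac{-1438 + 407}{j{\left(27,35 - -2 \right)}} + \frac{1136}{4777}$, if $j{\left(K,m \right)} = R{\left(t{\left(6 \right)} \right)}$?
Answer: $\frac{4934175}{38216} \approx 129.11$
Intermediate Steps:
$R{\left(C \right)} = 2 C$
$j{\left(K,m \right)} = -8$ ($j{\left(K,m \right)} = 2 \left(-4\right) = -8$)
$\frac{-1438 + 407}{j{\left(27,35 - -2 \right)}} + \frac{1136}{4777} = \frac{-1438 + 407}{-8} + \frac{1136}{4777} = \left(-1031\right) \left(- \frac{1}{8}\right) + 1136 \cdot \frac{1}{4777} = \frac{1031}{8} + \frac{1136}{4777} = \frac{4934175}{38216}$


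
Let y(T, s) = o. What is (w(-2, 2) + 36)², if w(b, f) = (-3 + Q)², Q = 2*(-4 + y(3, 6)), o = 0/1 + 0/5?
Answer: 24649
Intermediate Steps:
o = 0 (o = 0*1 + 0*(⅕) = 0 + 0 = 0)
y(T, s) = 0
Q = -8 (Q = 2*(-4 + 0) = 2*(-4) = -8)
w(b, f) = 121 (w(b, f) = (-3 - 8)² = (-11)² = 121)
(w(-2, 2) + 36)² = (121 + 36)² = 157² = 24649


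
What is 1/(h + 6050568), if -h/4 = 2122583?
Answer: -1/2439764 ≈ -4.0988e-7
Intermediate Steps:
h = -8490332 (h = -4*2122583 = -8490332)
1/(h + 6050568) = 1/(-8490332 + 6050568) = 1/(-2439764) = -1/2439764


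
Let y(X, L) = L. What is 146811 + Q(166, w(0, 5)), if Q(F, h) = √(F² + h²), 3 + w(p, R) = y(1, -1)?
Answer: 146811 + 2*√6893 ≈ 1.4698e+5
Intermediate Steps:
w(p, R) = -4 (w(p, R) = -3 - 1 = -4)
146811 + Q(166, w(0, 5)) = 146811 + √(166² + (-4)²) = 146811 + √(27556 + 16) = 146811 + √27572 = 146811 + 2*√6893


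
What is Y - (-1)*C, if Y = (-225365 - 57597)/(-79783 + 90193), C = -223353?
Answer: -1162693846/5205 ≈ -2.2338e+5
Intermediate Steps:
Y = -141481/5205 (Y = -282962/10410 = -282962*1/10410 = -141481/5205 ≈ -27.182)
Y - (-1)*C = -141481/5205 - (-1)*(-223353) = -141481/5205 - 1*223353 = -141481/5205 - 223353 = -1162693846/5205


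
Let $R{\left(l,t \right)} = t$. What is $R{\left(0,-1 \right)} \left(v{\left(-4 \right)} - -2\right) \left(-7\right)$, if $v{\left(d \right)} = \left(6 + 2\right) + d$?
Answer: $42$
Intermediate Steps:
$v{\left(d \right)} = 8 + d$
$R{\left(0,-1 \right)} \left(v{\left(-4 \right)} - -2\right) \left(-7\right) = - (\left(8 - 4\right) - -2) \left(-7\right) = - (4 + 2) \left(-7\right) = \left(-1\right) 6 \left(-7\right) = \left(-6\right) \left(-7\right) = 42$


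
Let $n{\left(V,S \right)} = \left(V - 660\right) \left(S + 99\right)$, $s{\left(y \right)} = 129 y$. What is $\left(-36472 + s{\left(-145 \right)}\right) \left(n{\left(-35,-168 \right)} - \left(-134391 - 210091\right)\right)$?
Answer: $-21653496349$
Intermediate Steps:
$n{\left(V,S \right)} = \left(-660 + V\right) \left(99 + S\right)$
$\left(-36472 + s{\left(-145 \right)}\right) \left(n{\left(-35,-168 \right)} - \left(-134391 - 210091\right)\right) = \left(-36472 + 129 \left(-145\right)\right) \left(\left(-65340 - -110880 + 99 \left(-35\right) - -5880\right) - \left(-134391 - 210091\right)\right) = \left(-36472 - 18705\right) \left(\left(-65340 + 110880 - 3465 + 5880\right) + \left(134391 - -210091\right)\right) = - 55177 \left(47955 + \left(134391 + 210091\right)\right) = - 55177 \left(47955 + 344482\right) = \left(-55177\right) 392437 = -21653496349$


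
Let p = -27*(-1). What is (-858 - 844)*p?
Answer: -45954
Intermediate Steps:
p = 27
(-858 - 844)*p = (-858 - 844)*27 = -1702*27 = -45954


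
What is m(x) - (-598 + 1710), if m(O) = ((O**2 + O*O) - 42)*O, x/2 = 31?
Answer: 472940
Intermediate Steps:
x = 62 (x = 2*31 = 62)
m(O) = O*(-42 + 2*O**2) (m(O) = ((O**2 + O**2) - 42)*O = (2*O**2 - 42)*O = (-42 + 2*O**2)*O = O*(-42 + 2*O**2))
m(x) - (-598 + 1710) = 2*62*(-21 + 62**2) - (-598 + 1710) = 2*62*(-21 + 3844) - 1*1112 = 2*62*3823 - 1112 = 474052 - 1112 = 472940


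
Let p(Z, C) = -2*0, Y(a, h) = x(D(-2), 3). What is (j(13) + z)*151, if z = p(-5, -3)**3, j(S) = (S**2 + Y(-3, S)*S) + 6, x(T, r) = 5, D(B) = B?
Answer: 36240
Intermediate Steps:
Y(a, h) = 5
p(Z, C) = 0
j(S) = 6 + S**2 + 5*S (j(S) = (S**2 + 5*S) + 6 = 6 + S**2 + 5*S)
z = 0 (z = 0**3 = 0)
(j(13) + z)*151 = ((6 + 13**2 + 5*13) + 0)*151 = ((6 + 169 + 65) + 0)*151 = (240 + 0)*151 = 240*151 = 36240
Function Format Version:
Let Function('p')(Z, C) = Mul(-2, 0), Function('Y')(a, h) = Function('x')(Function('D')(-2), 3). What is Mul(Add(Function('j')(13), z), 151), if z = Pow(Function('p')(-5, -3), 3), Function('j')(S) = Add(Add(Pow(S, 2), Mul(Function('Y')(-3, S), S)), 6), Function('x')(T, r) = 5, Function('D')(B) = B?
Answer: 36240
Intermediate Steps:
Function('Y')(a, h) = 5
Function('p')(Z, C) = 0
Function('j')(S) = Add(6, Pow(S, 2), Mul(5, S)) (Function('j')(S) = Add(Add(Pow(S, 2), Mul(5, S)), 6) = Add(6, Pow(S, 2), Mul(5, S)))
z = 0 (z = Pow(0, 3) = 0)
Mul(Add(Function('j')(13), z), 151) = Mul(Add(Add(6, Pow(13, 2), Mul(5, 13)), 0), 151) = Mul(Add(Add(6, 169, 65), 0), 151) = Mul(Add(240, 0), 151) = Mul(240, 151) = 36240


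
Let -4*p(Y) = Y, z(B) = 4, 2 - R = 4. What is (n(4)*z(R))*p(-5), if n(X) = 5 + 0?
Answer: 25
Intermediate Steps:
R = -2 (R = 2 - 1*4 = 2 - 4 = -2)
n(X) = 5
p(Y) = -Y/4
(n(4)*z(R))*p(-5) = (5*4)*(-¼*(-5)) = 20*(5/4) = 25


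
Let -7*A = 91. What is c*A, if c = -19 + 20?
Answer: -13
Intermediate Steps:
A = -13 (A = -⅐*91 = -13)
c = 1
c*A = 1*(-13) = -13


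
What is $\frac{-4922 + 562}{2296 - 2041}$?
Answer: $- \frac{872}{51} \approx -17.098$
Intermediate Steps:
$\frac{-4922 + 562}{2296 - 2041} = - \frac{4360}{255} = \left(-4360\right) \frac{1}{255} = - \frac{872}{51}$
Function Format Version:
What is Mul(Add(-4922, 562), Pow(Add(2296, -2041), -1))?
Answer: Rational(-872, 51) ≈ -17.098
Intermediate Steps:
Mul(Add(-4922, 562), Pow(Add(2296, -2041), -1)) = Mul(-4360, Pow(255, -1)) = Mul(-4360, Rational(1, 255)) = Rational(-872, 51)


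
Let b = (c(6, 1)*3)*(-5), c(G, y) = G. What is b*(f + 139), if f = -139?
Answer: 0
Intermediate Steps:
b = -90 (b = (6*3)*(-5) = 18*(-5) = -90)
b*(f + 139) = -90*(-139 + 139) = -90*0 = 0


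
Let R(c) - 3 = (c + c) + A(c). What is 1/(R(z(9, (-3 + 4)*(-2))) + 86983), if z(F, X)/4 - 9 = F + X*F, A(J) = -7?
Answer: 1/86979 ≈ 1.1497e-5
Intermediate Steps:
z(F, X) = 36 + 4*F + 4*F*X (z(F, X) = 36 + 4*(F + X*F) = 36 + 4*(F + F*X) = 36 + (4*F + 4*F*X) = 36 + 4*F + 4*F*X)
R(c) = -4 + 2*c (R(c) = 3 + ((c + c) - 7) = 3 + (2*c - 7) = 3 + (-7 + 2*c) = -4 + 2*c)
1/(R(z(9, (-3 + 4)*(-2))) + 86983) = 1/((-4 + 2*(36 + 4*9 + 4*9*((-3 + 4)*(-2)))) + 86983) = 1/((-4 + 2*(36 + 36 + 4*9*(1*(-2)))) + 86983) = 1/((-4 + 2*(36 + 36 + 4*9*(-2))) + 86983) = 1/((-4 + 2*(36 + 36 - 72)) + 86983) = 1/((-4 + 2*0) + 86983) = 1/((-4 + 0) + 86983) = 1/(-4 + 86983) = 1/86979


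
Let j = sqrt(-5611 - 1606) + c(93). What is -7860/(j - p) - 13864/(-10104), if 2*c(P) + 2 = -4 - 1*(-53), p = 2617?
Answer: 21380129263/4859633733 + 31440*I*sqrt(7217)/26933837 ≈ 4.3995 + 0.099166*I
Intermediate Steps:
c(P) = 47/2 (c(P) = -1 + (-4 - 1*(-53))/2 = -1 + (-4 + 53)/2 = -1 + (1/2)*49 = -1 + 49/2 = 47/2)
j = 47/2 + I*sqrt(7217) (j = sqrt(-5611 - 1606) + 47/2 = sqrt(-7217) + 47/2 = I*sqrt(7217) + 47/2 = 47/2 + I*sqrt(7217) ≈ 23.5 + 84.953*I)
-7860/(j - p) - 13864/(-10104) = -7860/((47/2 + I*sqrt(7217)) - 1*2617) - 13864/(-10104) = -7860/((47/2 + I*sqrt(7217)) - 2617) - 13864*(-1/10104) = -7860/(-5187/2 + I*sqrt(7217)) + 1733/1263 = 1733/1263 - 7860/(-5187/2 + I*sqrt(7217))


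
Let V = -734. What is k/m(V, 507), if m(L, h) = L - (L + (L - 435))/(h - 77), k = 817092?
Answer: -351349560/313717 ≈ -1120.0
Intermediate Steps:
m(L, h) = L - (-435 + 2*L)/(-77 + h) (m(L, h) = L - (L + (-435 + L))/(-77 + h) = L - (-435 + 2*L)/(-77 + h))
k/m(V, 507) = 817092/(((435 - 79*(-734) - 734*507)/(-77 + 507))) = 817092/(((435 + 57986 - 372138)/430)) = 817092/(((1/430)*(-313717))) = 817092/(-313717/430) = 817092*(-430/313717) = -351349560/313717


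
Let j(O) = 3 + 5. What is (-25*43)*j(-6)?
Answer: -8600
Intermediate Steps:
j(O) = 8
(-25*43)*j(-6) = -25*43*8 = -1075*8 = -8600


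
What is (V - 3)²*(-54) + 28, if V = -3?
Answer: -1916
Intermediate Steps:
(V - 3)²*(-54) + 28 = (-3 - 3)²*(-54) + 28 = (-6)²*(-54) + 28 = 36*(-54) + 28 = -1944 + 28 = -1916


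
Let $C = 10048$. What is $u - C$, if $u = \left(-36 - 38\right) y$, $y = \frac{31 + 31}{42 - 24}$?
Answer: $- \frac{92726}{9} \approx -10303.0$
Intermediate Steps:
$y = \frac{31}{9}$ ($y = \frac{62}{18} = 62 \cdot \frac{1}{18} = \frac{31}{9} \approx 3.4444$)
$u = - \frac{2294}{9}$ ($u = \left(-36 - 38\right) \frac{31}{9} = \left(-74\right) \frac{31}{9} = - \frac{2294}{9} \approx -254.89$)
$u - C = - \frac{2294}{9} - 10048 = - \frac{92726}{9}$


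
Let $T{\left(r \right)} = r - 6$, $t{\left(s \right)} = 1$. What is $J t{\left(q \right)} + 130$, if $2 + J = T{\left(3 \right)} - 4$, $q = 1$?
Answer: $121$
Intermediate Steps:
$T{\left(r \right)} = -6 + r$
$J = -9$ ($J = -2 + \left(\left(-6 + 3\right) - 4\right) = -2 - 7 = -9$)
$J t{\left(q \right)} + 130 = \left(-9\right) 1 + 130 = -9 + 130 = 121$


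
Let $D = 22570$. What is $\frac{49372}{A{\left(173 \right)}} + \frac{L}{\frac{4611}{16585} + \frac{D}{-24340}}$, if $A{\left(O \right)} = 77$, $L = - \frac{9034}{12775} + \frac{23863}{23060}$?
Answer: $\frac{1088288939446584677}{1698619779702230} \approx 640.69$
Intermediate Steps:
$L = \frac{19305157}{58918300}$ ($L = \left(-9034\right) \frac{1}{12775} + 23863 \cdot \frac{1}{23060} = - \frac{9034}{12775} + \frac{23863}{23060} = \frac{19305157}{58918300} \approx 0.32766$)
$\frac{49372}{A{\left(173 \right)}} + \frac{L}{\frac{4611}{16585} + \frac{D}{-24340}} = \frac{49372}{77} + \frac{19305157}{58918300 \left(\frac{4611}{16585} + \frac{22570}{-24340}\right)} = 49372 \cdot \frac{1}{77} + \frac{19305157}{58918300 \left(4611 \cdot \frac{1}{16585} + 22570 \left(- \frac{1}{24340}\right)\right)} = \frac{49372}{77} + \frac{19305157}{58918300 \left(\frac{4611}{16585} - \frac{2257}{2434}\right)} = \frac{49372}{77} + \frac{19305157}{58918300 \left(- \frac{26209171}{40367890}\right)} = \frac{49372}{77} + \frac{19305157}{58918300} \left(- \frac{40367890}{26209171}\right) = \frac{49372}{77} - \frac{77930845420873}{154419979972930} = \frac{1088288939446584677}{1698619779702230}$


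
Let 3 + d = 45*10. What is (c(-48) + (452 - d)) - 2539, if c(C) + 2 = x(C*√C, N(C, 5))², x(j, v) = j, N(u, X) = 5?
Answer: -113128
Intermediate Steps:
d = 447 (d = -3 + 45*10 = -3 + 450 = 447)
c(C) = -2 + C³ (c(C) = -2 + (C*√C)² = -2 + (C^(3/2))² = -2 + C³)
(c(-48) + (452 - d)) - 2539 = ((-2 + (-48)³) + (452 - 1*447)) - 2539 = ((-2 - 110592) + (452 - 447)) - 2539 = (-110594 + 5) - 2539 = -110589 - 2539 = -113128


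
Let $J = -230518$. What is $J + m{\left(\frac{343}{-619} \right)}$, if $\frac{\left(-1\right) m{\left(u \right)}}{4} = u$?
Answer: $- \frac{142689270}{619} \approx -2.3052 \cdot 10^{5}$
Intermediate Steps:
$m{\left(u \right)} = - 4 u$
$J + m{\left(\frac{343}{-619} \right)} = -230518 - 4 \frac{343}{-619} = -230518 - 4 \cdot 343 \left(- \frac{1}{619}\right) = -230518 - - \frac{1372}{619} = -230518 + \frac{1372}{619} = - \frac{142689270}{619}$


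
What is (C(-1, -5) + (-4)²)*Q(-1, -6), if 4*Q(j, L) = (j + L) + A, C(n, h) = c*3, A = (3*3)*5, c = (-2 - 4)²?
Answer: 1178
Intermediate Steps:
c = 36 (c = (-6)² = 36)
A = 45 (A = 9*5 = 45)
C(n, h) = 108 (C(n, h) = 36*3 = 108)
Q(j, L) = 45/4 + L/4 + j/4 (Q(j, L) = ((j + L) + 45)/4 = ((L + j) + 45)/4 = (45 + L + j)/4 = 45/4 + L/4 + j/4)
(C(-1, -5) + (-4)²)*Q(-1, -6) = (108 + (-4)²)*(45/4 + (¼)*(-6) + (¼)*(-1)) = (108 + 16)*(45/4 - 3/2 - ¼) = 124*(19/2) = 1178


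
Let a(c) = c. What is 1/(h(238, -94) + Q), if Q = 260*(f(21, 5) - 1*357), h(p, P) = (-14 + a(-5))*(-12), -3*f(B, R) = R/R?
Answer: -3/278036 ≈ -1.0790e-5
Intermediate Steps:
f(B, R) = -⅓ (f(B, R) = -R/(3*R) = -⅓*1 = -⅓)
h(p, P) = 228 (h(p, P) = (-14 - 5)*(-12) = -19*(-12) = 228)
Q = -278720/3 (Q = 260*(-⅓ - 1*357) = 260*(-⅓ - 357) = 260*(-1072/3) = -278720/3 ≈ -92907.)
1/(h(238, -94) + Q) = 1/(228 - 278720/3) = 1/(-278036/3) = -3/278036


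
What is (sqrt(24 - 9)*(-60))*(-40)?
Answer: 2400*sqrt(15) ≈ 9295.2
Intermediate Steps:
(sqrt(24 - 9)*(-60))*(-40) = (sqrt(15)*(-60))*(-40) = -60*sqrt(15)*(-40) = 2400*sqrt(15)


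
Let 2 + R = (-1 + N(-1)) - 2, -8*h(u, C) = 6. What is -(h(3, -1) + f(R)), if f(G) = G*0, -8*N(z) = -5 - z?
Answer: ¾ ≈ 0.75000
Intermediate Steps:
h(u, C) = -¾ (h(u, C) = -⅛*6 = -¾)
N(z) = 5/8 + z/8 (N(z) = -(-5 - z)/8 = 5/8 + z/8)
R = -9/2 (R = -2 + ((-1 + (5/8 + (⅛)*(-1))) - 2) = -2 + ((-1 + (5/8 - ⅛)) - 2) = -2 + ((-1 + ½) - 2) = -2 + (-½ - 2) = -2 - 5/2 = -9/2 ≈ -4.5000)
f(G) = 0
-(h(3, -1) + f(R)) = -(-¾ + 0) = -1*(-¾) = ¾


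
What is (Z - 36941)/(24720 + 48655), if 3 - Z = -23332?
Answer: -13606/73375 ≈ -0.18543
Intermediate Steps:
Z = 23335 (Z = 3 - 1*(-23332) = 3 + 23332 = 23335)
(Z - 36941)/(24720 + 48655) = (23335 - 36941)/(24720 + 48655) = -13606/73375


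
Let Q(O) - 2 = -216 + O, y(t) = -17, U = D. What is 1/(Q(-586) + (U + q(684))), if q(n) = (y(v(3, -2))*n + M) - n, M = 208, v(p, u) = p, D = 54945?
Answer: 1/42041 ≈ 2.3786e-5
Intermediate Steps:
U = 54945
Q(O) = -214 + O (Q(O) = 2 + (-216 + O) = -214 + O)
q(n) = 208 - 18*n (q(n) = (-17*n + 208) - n = (208 - 17*n) - n = 208 - 18*n)
1/(Q(-586) + (U + q(684))) = 1/((-214 - 586) + (54945 + (208 - 18*684))) = 1/(-800 + (54945 + (208 - 12312))) = 1/(-800 + (54945 - 12104)) = 1/(-800 + 42841) = 1/42041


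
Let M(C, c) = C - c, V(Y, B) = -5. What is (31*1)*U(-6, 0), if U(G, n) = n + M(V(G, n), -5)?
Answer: 0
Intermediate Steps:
U(G, n) = n (U(G, n) = n + (-5 - 1*(-5)) = n + (-5 + 5) = n + 0 = n)
(31*1)*U(-6, 0) = (31*1)*0 = 31*0 = 0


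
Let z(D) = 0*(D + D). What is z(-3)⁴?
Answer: 0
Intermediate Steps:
z(D) = 0 (z(D) = 0*(2*D) = 0)
z(-3)⁴ = 0⁴ = 0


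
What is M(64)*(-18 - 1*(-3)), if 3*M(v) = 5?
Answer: -25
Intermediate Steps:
M(v) = 5/3 (M(v) = (⅓)*5 = 5/3)
M(64)*(-18 - 1*(-3)) = 5*(-18 - 1*(-3))/3 = 5*(-18 + 3)/3 = (5/3)*(-15) = -25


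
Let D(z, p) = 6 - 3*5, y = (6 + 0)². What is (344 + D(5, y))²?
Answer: 112225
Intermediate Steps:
y = 36 (y = 6² = 36)
D(z, p) = -9 (D(z, p) = 6 - 15 = -9)
(344 + D(5, y))² = (344 - 9)² = 335² = 112225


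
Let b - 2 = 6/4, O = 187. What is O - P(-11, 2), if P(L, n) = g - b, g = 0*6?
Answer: 381/2 ≈ 190.50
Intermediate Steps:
g = 0
b = 7/2 (b = 2 + 6/4 = 2 + 6*(1/4) = 2 + 3/2 = 7/2 ≈ 3.5000)
P(L, n) = -7/2 (P(L, n) = 0 - 1*7/2 = 0 - 7/2 = -7/2)
O - P(-11, 2) = 187 - 1*(-7/2) = 187 + 7/2 = 381/2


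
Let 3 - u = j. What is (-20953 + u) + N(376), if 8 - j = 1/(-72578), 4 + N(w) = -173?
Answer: -1533936031/72578 ≈ -21135.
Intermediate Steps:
N(w) = -177 (N(w) = -4 - 173 = -177)
j = 580625/72578 (j = 8 - 1/(-72578) = 8 - 1*(-1/72578) = 8 + 1/72578 = 580625/72578 ≈ 8.0000)
u = -362891/72578 (u = 3 - 1*580625/72578 = 3 - 580625/72578 = -362891/72578 ≈ -5.0000)
(-20953 + u) + N(376) = (-20953 - 362891/72578) - 177 = -1521089725/72578 - 177 = -1533936031/72578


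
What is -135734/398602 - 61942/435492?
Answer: -20950319053/43396995546 ≈ -0.48276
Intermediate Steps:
-135734/398602 - 61942/435492 = -135734*1/398602 - 61942*1/435492 = -67867/199301 - 30971/217746 = -20950319053/43396995546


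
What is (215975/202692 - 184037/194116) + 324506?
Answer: 1595992488025141/4918220034 ≈ 3.2451e+5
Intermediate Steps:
(215975/202692 - 184037/194116) + 324506 = 577671937/4918220034 + 324506 = 1595992488025141/4918220034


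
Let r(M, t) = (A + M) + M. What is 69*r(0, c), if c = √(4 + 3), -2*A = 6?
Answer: -207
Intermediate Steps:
A = -3 (A = -½*6 = -3)
c = √7 ≈ 2.6458
r(M, t) = -3 + 2*M (r(M, t) = (-3 + M) + M = -3 + 2*M)
69*r(0, c) = 69*(-3 + 2*0) = 69*(-3 + 0) = 69*(-3) = -207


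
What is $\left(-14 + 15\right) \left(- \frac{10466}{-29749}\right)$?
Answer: $\frac{10466}{29749} \approx 0.35181$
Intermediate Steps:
$\left(-14 + 15\right) \left(- \frac{10466}{-29749}\right) = 1 \left(\left(-10466\right) \left(- \frac{1}{29749}\right)\right) = 1 \cdot \frac{10466}{29749} = \frac{10466}{29749}$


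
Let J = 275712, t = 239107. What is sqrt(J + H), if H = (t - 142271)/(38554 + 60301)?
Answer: 2*sqrt(673588247511895)/98855 ≈ 525.08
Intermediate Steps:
H = 96836/98855 (H = (239107 - 142271)/(38554 + 60301) = 96836/98855 ≈ 0.97958)
sqrt(J + H) = sqrt(275712 + 96836/98855) = sqrt(27255606596/98855) = 2*sqrt(673588247511895)/98855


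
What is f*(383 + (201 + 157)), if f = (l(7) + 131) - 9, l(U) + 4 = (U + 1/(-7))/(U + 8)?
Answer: 3072186/35 ≈ 87777.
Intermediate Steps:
l(U) = -4 + (-1/7 + U)/(8 + U) (l(U) = -4 + (U + 1/(-7))/(U + 8) = -4 + (U - 1/7)/(8 + U) = -4 + (-1/7 + U)/(8 + U))
f = 4146/35 (f = (3*(-75 - 7*7)/(7*(8 + 7)) + 131) - 9 = ((3/7)*(-75 - 49)/15 + 131) - 9 = ((3/7)*(1/15)*(-124) + 131) - 9 = (-124/35 + 131) - 9 = 4461/35 - 9 = 4146/35 ≈ 118.46)
f*(383 + (201 + 157)) = 4146*(383 + (201 + 157))/35 = 4146*(383 + 358)/35 = (4146/35)*741 = 3072186/35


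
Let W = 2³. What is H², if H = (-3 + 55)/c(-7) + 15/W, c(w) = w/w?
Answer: 185761/64 ≈ 2902.5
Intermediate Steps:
c(w) = 1
W = 8
H = 431/8 (H = (-3 + 55)/1 + 15/8 = 52*1 + 15*(⅛) = 52 + 15/8 = 431/8 ≈ 53.875)
H² = (431/8)² = 185761/64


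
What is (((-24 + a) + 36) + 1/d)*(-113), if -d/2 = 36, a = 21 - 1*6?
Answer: -219559/72 ≈ -3049.4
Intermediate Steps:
a = 15 (a = 21 - 6 = 15)
d = -72 (d = -2*36 = -72)
(((-24 + a) + 36) + 1/d)*(-113) = (((-24 + 15) + 36) + 1/(-72))*(-113) = ((-9 + 36) - 1/72)*(-113) = (27 - 1/72)*(-113) = (1943/72)*(-113) = -219559/72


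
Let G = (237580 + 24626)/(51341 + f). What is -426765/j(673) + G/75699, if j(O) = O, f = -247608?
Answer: -704504422897987/1110989569001 ≈ -634.12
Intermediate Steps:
G = -262206/196267 (G = (237580 + 24626)/(51341 - 247608) = 262206/(-196267) = 262206*(-1/196267) = -262206/196267 ≈ -1.3360)
-426765/j(673) + G/75699 = -426765/673 - 262206/196267/75699 = -426765*1/673 - 262206/196267*1/75699 = -426765/673 - 29134/1650801737 = -704504422897987/1110989569001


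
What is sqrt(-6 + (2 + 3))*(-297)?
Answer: -297*I ≈ -297.0*I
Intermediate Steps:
sqrt(-6 + (2 + 3))*(-297) = sqrt(-6 + 5)*(-297) = sqrt(-1)*(-297) = I*(-297) = -297*I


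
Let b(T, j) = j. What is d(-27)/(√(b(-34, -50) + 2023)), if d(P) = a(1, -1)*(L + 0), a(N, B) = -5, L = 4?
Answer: -20*√1973/1973 ≈ -0.45026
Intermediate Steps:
d(P) = -20 (d(P) = -5*(4 + 0) = -5*4 = -20)
d(-27)/(√(b(-34, -50) + 2023)) = -20/√(-50 + 2023) = -20*√1973/1973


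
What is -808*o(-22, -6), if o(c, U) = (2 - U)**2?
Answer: -51712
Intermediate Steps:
-808*o(-22, -6) = -808*(-2 - 6)**2 = -808*(-8)**2 = -808*64 = -51712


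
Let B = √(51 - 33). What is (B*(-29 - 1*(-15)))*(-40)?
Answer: 1680*√2 ≈ 2375.9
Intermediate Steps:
B = 3*√2 (B = √18 = 3*√2 ≈ 4.2426)
(B*(-29 - 1*(-15)))*(-40) = ((3*√2)*(-29 - 1*(-15)))*(-40) = ((3*√2)*(-29 + 15))*(-40) = ((3*√2)*(-14))*(-40) = -42*√2*(-40) = 1680*√2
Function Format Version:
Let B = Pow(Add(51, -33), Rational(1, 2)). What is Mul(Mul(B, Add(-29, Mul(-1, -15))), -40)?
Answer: Mul(1680, Pow(2, Rational(1, 2))) ≈ 2375.9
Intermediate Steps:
B = Mul(3, Pow(2, Rational(1, 2))) (B = Pow(18, Rational(1, 2)) = Mul(3, Pow(2, Rational(1, 2))) ≈ 4.2426)
Mul(Mul(B, Add(-29, Mul(-1, -15))), -40) = Mul(Mul(Mul(3, Pow(2, Rational(1, 2))), Add(-29, Mul(-1, -15))), -40) = Mul(Mul(Mul(3, Pow(2, Rational(1, 2))), Add(-29, 15)), -40) = Mul(Mul(Mul(3, Pow(2, Rational(1, 2))), -14), -40) = Mul(Mul(-42, Pow(2, Rational(1, 2))), -40) = Mul(1680, Pow(2, Rational(1, 2)))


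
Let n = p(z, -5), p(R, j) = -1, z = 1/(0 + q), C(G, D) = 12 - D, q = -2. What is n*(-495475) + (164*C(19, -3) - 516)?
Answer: 497419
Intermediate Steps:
z = -1/2 (z = 1/(0 - 2) = 1/(-2) = -1/2 ≈ -0.50000)
n = -1
n*(-495475) + (164*C(19, -3) - 516) = -1*(-495475) + (164*(12 - 1*(-3)) - 516) = 495475 + (164*(12 + 3) - 516) = 495475 + (164*15 - 516) = 495475 + (2460 - 516) = 495475 + 1944 = 497419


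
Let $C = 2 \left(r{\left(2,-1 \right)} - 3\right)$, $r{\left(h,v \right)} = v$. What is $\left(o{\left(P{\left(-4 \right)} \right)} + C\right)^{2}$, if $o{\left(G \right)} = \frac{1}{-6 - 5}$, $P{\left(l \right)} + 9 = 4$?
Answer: $\frac{7921}{121} \approx 65.463$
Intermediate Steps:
$P{\left(l \right)} = -5$ ($P{\left(l \right)} = -9 + 4 = -5$)
$o{\left(G \right)} = - \frac{1}{11}$ ($o{\left(G \right)} = \frac{1}{-11} = - \frac{1}{11}$)
$C = -8$ ($C = 2 \left(-1 - 3\right) = 2 \left(-4\right) = -8$)
$\left(o{\left(P{\left(-4 \right)} \right)} + C\right)^{2} = \left(- \frac{1}{11} - 8\right)^{2} = \left(- \frac{89}{11}\right)^{2} = \frac{7921}{121}$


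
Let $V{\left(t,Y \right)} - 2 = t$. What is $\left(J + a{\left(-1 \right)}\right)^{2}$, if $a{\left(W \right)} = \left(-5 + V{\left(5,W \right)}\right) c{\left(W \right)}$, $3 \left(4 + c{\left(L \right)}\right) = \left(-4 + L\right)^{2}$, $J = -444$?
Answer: $\frac{1705636}{9} \approx 1.8952 \cdot 10^{5}$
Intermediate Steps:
$c{\left(L \right)} = -4 + \frac{\left(-4 + L\right)^{2}}{3}$
$V{\left(t,Y \right)} = 2 + t$
$a{\left(W \right)} = -8 + \frac{2 \left(-4 + W\right)^{2}}{3}$ ($a{\left(W \right)} = \left(-5 + \left(2 + 5\right)\right) \left(-4 + \frac{\left(-4 + W\right)^{2}}{3}\right) = \left(-5 + 7\right) \left(-4 + \frac{\left(-4 + W\right)^{2}}{3}\right) = 2 \left(-4 + \frac{\left(-4 + W\right)^{2}}{3}\right) = -8 + \frac{2 \left(-4 + W\right)^{2}}{3}$)
$\left(J + a{\left(-1 \right)}\right)^{2} = \left(-444 - \left(8 - \frac{2 \left(-4 - 1\right)^{2}}{3}\right)\right)^{2} = \left(-444 - \left(8 - \frac{2 \left(-5\right)^{2}}{3}\right)\right)^{2} = \left(-444 + \left(-8 + \frac{2}{3} \cdot 25\right)\right)^{2} = \left(-444 + \left(-8 + \frac{50}{3}\right)\right)^{2} = \left(-444 + \frac{26}{3}\right)^{2} = \left(- \frac{1306}{3}\right)^{2} = \frac{1705636}{9}$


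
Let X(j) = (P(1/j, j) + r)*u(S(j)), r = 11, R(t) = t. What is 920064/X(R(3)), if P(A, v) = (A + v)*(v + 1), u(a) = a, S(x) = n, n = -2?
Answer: -1380096/73 ≈ -18905.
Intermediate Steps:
S(x) = -2
P(A, v) = (1 + v)*(A + v) (P(A, v) = (A + v)*(1 + v) = (1 + v)*(A + v))
X(j) = -24 - 2*j - 2/j - 2*j**2 (X(j) = ((1/j + j + j**2 + j/j) + 11)*(-2) = ((1/j + j + j**2 + 1) + 11)*(-2) = ((1 + j + 1/j + j**2) + 11)*(-2) = (12 + j + 1/j + j**2)*(-2) = -24 - 2*j - 2/j - 2*j**2)
920064/X(R(3)) = 920064/(-24 - 2*3 - 2/3 - 2*3**2) = 920064/(-24 - 6 - 2*1/3 - 2*9) = 920064/(-24 - 6 - 2/3 - 18) = 920064/(-146/3) = 920064*(-3/146) = -1380096/73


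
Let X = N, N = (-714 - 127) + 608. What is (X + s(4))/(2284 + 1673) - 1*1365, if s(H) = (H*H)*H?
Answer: -5401474/3957 ≈ -1365.0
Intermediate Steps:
N = -233 (N = -841 + 608 = -233)
s(H) = H³ (s(H) = H²*H = H³)
X = -233
(X + s(4))/(2284 + 1673) - 1*1365 = (-233 + 4³)/(2284 + 1673) - 1*1365 = (-233 + 64)/3957 - 1365 = -169*1/3957 - 1365 = -169/3957 - 1365 = -5401474/3957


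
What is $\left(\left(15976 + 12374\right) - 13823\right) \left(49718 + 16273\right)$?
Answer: $958651257$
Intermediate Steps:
$\left(\left(15976 + 12374\right) - 13823\right) \left(49718 + 16273\right) = \left(28350 - 13823\right) 65991 = 14527 \cdot 65991 = 958651257$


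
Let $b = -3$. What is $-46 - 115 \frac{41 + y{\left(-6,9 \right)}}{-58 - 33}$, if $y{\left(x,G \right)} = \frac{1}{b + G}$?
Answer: $\frac{253}{42} \approx 6.0238$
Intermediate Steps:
$y{\left(x,G \right)} = \frac{1}{-3 + G}$
$-46 - 115 \frac{41 + y{\left(-6,9 \right)}}{-58 - 33} = -46 - 115 \frac{41 + \frac{1}{-3 + 9}}{-58 - 33} = -46 - 115 \frac{41 + \frac{1}{6}}{-91} = -46 - 115 \left(41 + \frac{1}{6}\right) \left(- \frac{1}{91}\right) = -46 - 115 \cdot \frac{247}{6} \left(- \frac{1}{91}\right) = -46 - - \frac{2185}{42} = -46 + \frac{2185}{42} = \frac{253}{42}$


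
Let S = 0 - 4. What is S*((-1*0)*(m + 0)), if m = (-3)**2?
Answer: 0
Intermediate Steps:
m = 9
S = -4
S*((-1*0)*(m + 0)) = -4*(-1*0)*(9 + 0) = -0*9 = -4*0 = 0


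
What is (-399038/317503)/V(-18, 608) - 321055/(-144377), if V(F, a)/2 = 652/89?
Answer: 63898493568573/29887765171412 ≈ 2.1379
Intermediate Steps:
V(F, a) = 1304/89 (V(F, a) = 2*(652/89) = 1304/89)
(-399038/317503)/V(-18, 608) - 321055/(-144377) = (-399038/317503)/(1304/89) - 321055/(-144377) = -399038*1/317503*(89/1304) - 321055*(-1/144377) = -399038/317503*89/1304 + 321055/144377 = -17757191/207011956 + 321055/144377 = 63898493568573/29887765171412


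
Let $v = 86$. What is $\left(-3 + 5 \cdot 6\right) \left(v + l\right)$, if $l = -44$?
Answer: $1134$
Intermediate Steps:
$\left(-3 + 5 \cdot 6\right) \left(v + l\right) = \left(-3 + 5 \cdot 6\right) \left(86 - 44\right) = \left(-3 + 30\right) 42 = 27 \cdot 42 = 1134$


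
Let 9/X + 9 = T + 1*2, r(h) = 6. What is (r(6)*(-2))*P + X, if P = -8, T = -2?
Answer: 95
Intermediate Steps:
X = -1 (X = 9/(-9 + (-2 + 1*2)) = 9/(-9 + (-2 + 2)) = 9/(-9 + 0) = 9/(-9) = 9*(-⅑) = -1)
(r(6)*(-2))*P + X = (6*(-2))*(-8) - 1 = -12*(-8) - 1 = 96 - 1 = 95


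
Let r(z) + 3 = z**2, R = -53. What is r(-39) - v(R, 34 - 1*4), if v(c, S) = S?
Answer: 1488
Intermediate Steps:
r(z) = -3 + z**2
r(-39) - v(R, 34 - 1*4) = (-3 + (-39)**2) - (34 - 1*4) = (-3 + 1521) - (34 - 4) = 1518 - 1*30 = 1518 - 30 = 1488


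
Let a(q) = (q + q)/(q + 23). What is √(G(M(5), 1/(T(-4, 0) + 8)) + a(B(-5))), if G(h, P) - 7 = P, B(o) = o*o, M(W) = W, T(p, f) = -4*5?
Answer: √1146/12 ≈ 2.8211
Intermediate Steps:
T(p, f) = -20
B(o) = o²
G(h, P) = 7 + P
a(q) = 2*q/(23 + q) (a(q) = (2*q)/(23 + q) = 2*q/(23 + q))
√(G(M(5), 1/(T(-4, 0) + 8)) + a(B(-5))) = √((7 + 1/(-20 + 8)) + 2*(-5)²/(23 + (-5)²)) = √((7 + 1/(-12)) + 2*25/(23 + 25)) = √((7 - 1/12) + 2*25/48) = √(83/12 + 2*25*(1/48)) = √(83/12 + 25/24) = √(191/24) = √1146/12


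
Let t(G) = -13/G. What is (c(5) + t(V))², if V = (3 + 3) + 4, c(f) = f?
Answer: 1369/100 ≈ 13.690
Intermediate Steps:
V = 10 (V = 6 + 4 = 10)
(c(5) + t(V))² = (5 - 13/10)² = (37/10)² = 1369/100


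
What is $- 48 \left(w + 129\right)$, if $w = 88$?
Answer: $-10416$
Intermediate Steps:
$- 48 \left(w + 129\right) = - 48 \left(88 + 129\right) = \left(-48\right) 217 = -10416$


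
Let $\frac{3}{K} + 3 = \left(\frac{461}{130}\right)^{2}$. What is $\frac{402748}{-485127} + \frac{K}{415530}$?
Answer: $- \frac{5279015018218}{6358802637627} \approx -0.83019$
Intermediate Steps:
$K = \frac{50700}{161821}$ ($K = \frac{3}{-3 + \left(\frac{461}{130}\right)^{2}} = \frac{3}{-3 + \frac{212521}{16900}} = \frac{3}{\frac{161821}{16900}} = 3 \cdot \frac{16900}{161821} = \frac{50700}{161821} \approx 0.31331$)
$\frac{402748}{-485127} + \frac{K}{415530} = \frac{402748}{-485127} + \frac{50700}{161821 \cdot 415530} = 402748 \left(- \frac{1}{485127}\right) + \frac{50700}{161821} \cdot \frac{1}{415530} = - \frac{402748}{485127} + \frac{1690}{2241382671} = - \frac{5279015018218}{6358802637627}$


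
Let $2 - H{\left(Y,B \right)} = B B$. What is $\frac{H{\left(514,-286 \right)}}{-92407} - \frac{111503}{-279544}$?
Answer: $\frac{33168679657}{25831822408} \approx 1.284$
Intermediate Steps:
$H{\left(Y,B \right)} = 2 - B^{2}$ ($H{\left(Y,B \right)} = 2 - B B = 2 - B^{2}$)
$\frac{H{\left(514,-286 \right)}}{-92407} - \frac{111503}{-279544} = \frac{2 - \left(-286\right)^{2}}{-92407} - \frac{111503}{-279544} = \left(2 - 81796\right) \left(- \frac{1}{92407}\right) - - \frac{111503}{279544} = \left(2 - 81796\right) \left(- \frac{1}{92407}\right) + \frac{111503}{279544} = \left(-81794\right) \left(- \frac{1}{92407}\right) + \frac{111503}{279544} = \frac{81794}{92407} + \frac{111503}{279544} = \frac{33168679657}{25831822408}$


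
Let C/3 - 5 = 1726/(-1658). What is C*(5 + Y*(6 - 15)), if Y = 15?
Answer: -1279980/829 ≈ -1544.0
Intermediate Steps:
C = 9846/829 (C = 15 + 3*(1726/(-1658)) = 15 + 3*(1726*(-1/1658)) = 15 + 3*(-863/829) = 15 - 2589/829 = 9846/829 ≈ 11.877)
C*(5 + Y*(6 - 15)) = 9846*(5 + 15*(6 - 15))/829 = 9846*(5 + 15*(-9))/829 = 9846*(5 - 135)/829 = (9846/829)*(-130) = -1279980/829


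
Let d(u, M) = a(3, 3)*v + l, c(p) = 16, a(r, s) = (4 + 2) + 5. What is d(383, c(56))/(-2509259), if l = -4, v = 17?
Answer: -183/2509259 ≈ -7.2930e-5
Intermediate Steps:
a(r, s) = 11 (a(r, s) = 6 + 5 = 11)
d(u, M) = 183 (d(u, M) = 11*17 - 4 = 187 - 4 = 183)
d(383, c(56))/(-2509259) = 183/(-2509259) = 183*(-1/2509259) = -183/2509259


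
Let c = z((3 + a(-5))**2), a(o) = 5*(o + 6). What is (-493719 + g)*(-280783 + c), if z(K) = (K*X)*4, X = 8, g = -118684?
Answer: 170698150205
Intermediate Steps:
a(o) = 30 + 5*o (a(o) = 5*(6 + o) = 30 + 5*o)
z(K) = 32*K (z(K) = (K*8)*4 = (8*K)*4 = 32*K)
c = 2048 (c = 32*(3 + (30 + 5*(-5)))**2 = 32*(3 + (30 - 25))**2 = 32*(3 + 5)**2 = 32*8**2 = 32*64 = 2048)
(-493719 + g)*(-280783 + c) = (-493719 - 118684)*(-280783 + 2048) = -612403*(-278735) = 170698150205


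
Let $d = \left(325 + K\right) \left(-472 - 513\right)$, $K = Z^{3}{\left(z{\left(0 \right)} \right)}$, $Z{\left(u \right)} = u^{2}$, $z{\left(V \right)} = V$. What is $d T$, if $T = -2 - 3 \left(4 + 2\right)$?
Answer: $6402500$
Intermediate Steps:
$T = -20$ ($T = -2 - 18 = -20$)
$K = 0$ ($K = \left(0^{2}\right)^{3} = 0^{3} = 0$)
$d = -320125$ ($d = \left(325 + 0\right) \left(-472 - 513\right) = 325 \left(-985\right) = -320125$)
$d T = \left(-320125\right) \left(-20\right) = 6402500$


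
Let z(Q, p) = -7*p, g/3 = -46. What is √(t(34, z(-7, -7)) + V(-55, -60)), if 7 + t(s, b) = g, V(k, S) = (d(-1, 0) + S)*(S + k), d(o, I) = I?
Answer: √6755 ≈ 82.189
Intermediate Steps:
g = -138 (g = 3*(-46) = -138)
V(k, S) = S*(S + k) (V(k, S) = (0 + S)*(S + k) = S*(S + k))
t(s, b) = -145 (t(s, b) = -7 - 138 = -145)
√(t(34, z(-7, -7)) + V(-55, -60)) = √(-145 - 60*(-60 - 55)) = √(-145 - 60*(-115)) = √(-145 + 6900) = √6755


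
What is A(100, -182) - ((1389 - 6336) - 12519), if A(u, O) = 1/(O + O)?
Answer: 6357623/364 ≈ 17466.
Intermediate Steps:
A(u, O) = 1/(2*O)
A(100, -182) - ((1389 - 6336) - 12519) = (1/2)/(-182) - ((1389 - 6336) - 12519) = (1/2)*(-1/182) - (-4947 - 12519) = -1/364 - 1*(-17466) = -1/364 + 17466 = 6357623/364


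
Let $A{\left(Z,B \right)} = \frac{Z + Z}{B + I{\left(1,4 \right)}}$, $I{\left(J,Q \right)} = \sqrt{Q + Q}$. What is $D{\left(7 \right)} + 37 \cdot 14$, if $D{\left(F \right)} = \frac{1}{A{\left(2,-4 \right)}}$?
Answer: $517 + \frac{\sqrt{2}}{2} \approx 517.71$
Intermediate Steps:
$I{\left(J,Q \right)} = \sqrt{2} \sqrt{Q}$ ($I{\left(J,Q \right)} = \sqrt{2 Q} = \sqrt{2} \sqrt{Q}$)
$A{\left(Z,B \right)} = \frac{2 Z}{B + 2 \sqrt{2}}$ ($A{\left(Z,B \right)} = \frac{Z + Z}{B + \sqrt{2} \sqrt{4}} = \frac{2 Z}{B + \sqrt{2} \cdot 2} = \frac{2 Z}{B + 2 \sqrt{2}}$)
$D{\left(F \right)} = -1 + \frac{\sqrt{2}}{2}$ ($D{\left(F \right)} = \frac{1}{2 \cdot 2 \frac{1}{-4 + 2 \sqrt{2}}} = \frac{1}{4 \frac{1}{-4 + 2 \sqrt{2}}} = -1 + \frac{\sqrt{2}}{2}$)
$D{\left(7 \right)} + 37 \cdot 14 = \left(-1 + \frac{\sqrt{2}}{2}\right) + 37 \cdot 14 = \left(-1 + \frac{\sqrt{2}}{2}\right) + 518 = 517 + \frac{\sqrt{2}}{2}$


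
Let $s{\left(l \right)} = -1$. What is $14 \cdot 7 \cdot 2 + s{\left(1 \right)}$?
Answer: $195$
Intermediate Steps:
$14 \cdot 7 \cdot 2 + s{\left(1 \right)} = 14 \cdot 7 \cdot 2 - 1 = 14 \cdot 14 - 1 = 196 - 1 = 195$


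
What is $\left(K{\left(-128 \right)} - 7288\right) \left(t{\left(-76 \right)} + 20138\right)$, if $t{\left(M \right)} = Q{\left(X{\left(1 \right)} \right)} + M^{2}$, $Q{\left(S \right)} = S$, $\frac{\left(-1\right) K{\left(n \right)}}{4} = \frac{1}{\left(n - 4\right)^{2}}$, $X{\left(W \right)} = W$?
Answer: $- \frac{822711299035}{4356} \approx -1.8887 \cdot 10^{8}$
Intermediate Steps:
$K{\left(n \right)} = - \frac{4}{\left(-4 + n\right)^{2}}$ ($K{\left(n \right)} = - \frac{4}{\left(n - 4\right)^{2}} = - \frac{4}{\left(-4 + n\right)^{2}}$)
$t{\left(M \right)} = 1 + M^{2}$
$\left(K{\left(-128 \right)} - 7288\right) \left(t{\left(-76 \right)} + 20138\right) = \left(- \frac{4}{\left(-4 - 128\right)^{2}} - 7288\right) \left(\left(1 + \left(-76\right)^{2}\right) + 20138\right) = \left(- \frac{4}{17424} - 7288\right) \left(\left(1 + 5776\right) + 20138\right) = \left(\left(-4\right) \frac{1}{17424} - 7288\right) \left(5777 + 20138\right) = \left(- \frac{1}{4356} - 7288\right) 25915 = \left(- \frac{31746529}{4356}\right) 25915 = - \frac{822711299035}{4356}$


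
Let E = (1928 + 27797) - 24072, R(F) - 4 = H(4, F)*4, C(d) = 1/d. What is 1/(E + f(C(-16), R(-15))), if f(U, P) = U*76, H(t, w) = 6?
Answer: 4/22593 ≈ 0.00017705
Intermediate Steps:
R(F) = 28 (R(F) = 4 + 6*4 = 4 + 24 = 28)
E = 5653 (E = 29725 - 24072 = 5653)
f(U, P) = 76*U
1/(E + f(C(-16), R(-15))) = 1/(5653 + 76/(-16)) = 1/(5653 + 76*(-1/16)) = 1/(5653 - 19/4) = 1/(22593/4) = 4/22593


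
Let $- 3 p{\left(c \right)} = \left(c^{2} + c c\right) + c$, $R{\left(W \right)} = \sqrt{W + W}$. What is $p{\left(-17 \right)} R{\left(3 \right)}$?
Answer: $- 187 \sqrt{6} \approx -458.05$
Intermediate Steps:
$R{\left(W \right)} = \sqrt{2} \sqrt{W}$ ($R{\left(W \right)} = \sqrt{2 W} = \sqrt{2} \sqrt{W}$)
$p{\left(c \right)} = - \frac{2 c^{2}}{3} - \frac{c}{3}$ ($p{\left(c \right)} = - \frac{\left(c^{2} + c c\right) + c}{3} = - \frac{\left(c^{2} + c^{2}\right) + c}{3} = - \frac{2 c^{2} + c}{3} = - \frac{c + 2 c^{2}}{3} = - \frac{2 c^{2}}{3} - \frac{c}{3}$)
$p{\left(-17 \right)} R{\left(3 \right)} = \left(- \frac{1}{3}\right) \left(-17\right) \left(1 + 2 \left(-17\right)\right) \sqrt{2} \sqrt{3} = \left(- \frac{1}{3}\right) \left(-17\right) \left(1 - 34\right) \sqrt{6} = \left(- \frac{1}{3}\right) \left(-17\right) \left(-33\right) \sqrt{6} = - 187 \sqrt{6}$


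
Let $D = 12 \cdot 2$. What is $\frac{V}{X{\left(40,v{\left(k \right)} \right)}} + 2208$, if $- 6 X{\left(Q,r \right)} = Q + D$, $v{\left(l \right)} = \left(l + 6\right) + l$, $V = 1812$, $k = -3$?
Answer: $\frac{16305}{8} \approx 2038.1$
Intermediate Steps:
$D = 24$
$v{\left(l \right)} = 6 + 2 l$ ($v{\left(l \right)} = \left(6 + l\right) + l = 6 + 2 l$)
$X{\left(Q,r \right)} = -4 - \frac{Q}{6}$ ($X{\left(Q,r \right)} = - \frac{Q + 24}{6} = - \frac{24 + Q}{6} = -4 - \frac{Q}{6}$)
$\frac{V}{X{\left(40,v{\left(k \right)} \right)}} + 2208 = \frac{1812}{-4 - \frac{20}{3}} + 2208 = \frac{1812}{- \frac{32}{3}} + 2208 = 1812 \left(- \frac{3}{32}\right) + 2208 = - \frac{1359}{8} + 2208 = \frac{16305}{8}$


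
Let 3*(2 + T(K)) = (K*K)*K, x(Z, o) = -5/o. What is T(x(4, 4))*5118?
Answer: -434177/32 ≈ -13568.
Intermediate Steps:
T(K) = -2 + K³/3 (T(K) = -2 + ((K*K)*K)/3 = -2 + (K²*K)/3 = -2 + K³/3)
T(x(4, 4))*5118 = (-2 + (-5/4)³/3)*5118 = (-2 + (⅓)*(-125/64))*5118 = (-2 - 125/192)*5118 = -509/192*5118 = -434177/32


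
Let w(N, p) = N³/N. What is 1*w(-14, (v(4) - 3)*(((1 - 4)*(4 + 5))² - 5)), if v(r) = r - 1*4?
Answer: 196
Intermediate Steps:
v(r) = -4 + r (v(r) = r - 4 = -4 + r)
w(N, p) = N²
1*w(-14, (v(4) - 3)*(((1 - 4)*(4 + 5))² - 5)) = 1*(-14)² = 1*196 = 196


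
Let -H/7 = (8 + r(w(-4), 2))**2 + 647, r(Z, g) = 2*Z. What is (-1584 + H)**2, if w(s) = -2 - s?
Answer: 50708641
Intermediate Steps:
H = -5537 (H = -7*((8 + 2*(-2 - 1*(-4)))**2 + 647) = -7*((8 + 2*(-2 + 4))**2 + 647) = -7*((8 + 2*2)**2 + 647) = -7*((8 + 4)**2 + 647) = -7*(12**2 + 647) = -7*(144 + 647) = -7*791 = -5537)
(-1584 + H)**2 = (-1584 - 5537)**2 = (-7121)**2 = 50708641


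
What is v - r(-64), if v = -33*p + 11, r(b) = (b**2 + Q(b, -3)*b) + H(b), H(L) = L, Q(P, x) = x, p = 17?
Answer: -4774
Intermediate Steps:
r(b) = b**2 - 2*b (r(b) = (b**2 - 3*b) + b = b**2 - 2*b)
v = -550 (v = -33*17 + 11 = -561 + 11 = -550)
v - r(-64) = -550 - (-64)*(-2 - 64) = -550 - (-64)*(-66) = -550 - 1*4224 = -550 - 4224 = -4774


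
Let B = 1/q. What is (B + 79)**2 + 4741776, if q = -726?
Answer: 2502565693585/527076 ≈ 4.7480e+6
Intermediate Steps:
B = -1/726 (B = 1/(-726) = -1/726 ≈ -0.0013774)
(B + 79)**2 + 4741776 = (-1/726 + 79)**2 + 4741776 = (57353/726)**2 + 4741776 = 3289366609/527076 + 4741776 = 2502565693585/527076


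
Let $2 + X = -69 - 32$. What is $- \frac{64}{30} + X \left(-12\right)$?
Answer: $\frac{18508}{15} \approx 1233.9$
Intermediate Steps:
$X = -103$ ($X = -2 - 101 = -103$)
$- \frac{64}{30} + X \left(-12\right) = - \frac{64}{30} - -1236 = \left(-64\right) \frac{1}{30} + 1236 = - \frac{32}{15} + 1236 = \frac{18508}{15}$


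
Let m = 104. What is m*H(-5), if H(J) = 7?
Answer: 728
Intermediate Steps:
m*H(-5) = 104*7 = 728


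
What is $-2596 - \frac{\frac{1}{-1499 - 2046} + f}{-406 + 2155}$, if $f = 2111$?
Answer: $- \frac{101278086}{38995} \approx -2597.2$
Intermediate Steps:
$-2596 - \frac{\frac{1}{-1499 - 2046} + f}{-406 + 2155} = -2596 - \frac{\frac{1}{-1499 - 2046} + 2111}{-406 + 2155} = -2596 - \frac{\frac{1}{-3545} + 2111}{1749} = -2596 - \left(- \frac{1}{3545} + 2111\right) \frac{1}{1749} = -2596 - \frac{7483494}{3545} \cdot \frac{1}{1749} = -2596 - \frac{47066}{38995} = - \frac{101278086}{38995}$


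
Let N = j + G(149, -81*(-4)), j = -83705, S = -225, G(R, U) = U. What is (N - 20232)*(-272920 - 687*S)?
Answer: 12262080485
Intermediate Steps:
N = -83381 (N = -83705 - 81*(-4) = -83705 + 324 = -83381)
(N - 20232)*(-272920 - 687*S) = (-83381 - 20232)*(-272920 - 687*(-225)) = -103613*(-272920 + 154575) = -103613*(-118345) = 12262080485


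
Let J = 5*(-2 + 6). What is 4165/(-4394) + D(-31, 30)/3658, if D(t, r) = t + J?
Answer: -3820976/4018313 ≈ -0.95089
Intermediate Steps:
J = 20 (J = 5*4 = 20)
D(t, r) = 20 + t (D(t, r) = t + 20 = 20 + t)
4165/(-4394) + D(-31, 30)/3658 = 4165/(-4394) + (20 - 31)/3658 = 4165*(-1/4394) - 11*1/3658 = -4165/4394 - 11/3658 = -3820976/4018313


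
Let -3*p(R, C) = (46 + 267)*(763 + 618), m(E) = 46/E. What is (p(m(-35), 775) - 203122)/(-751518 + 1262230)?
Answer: -1041619/1532136 ≈ -0.67985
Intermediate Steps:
p(R, C) = -432253/3 (p(R, C) = -(46 + 267)*(763 + 618)/3 = -313*1381/3 = -⅓*432253 = -432253/3)
(p(m(-35), 775) - 203122)/(-751518 + 1262230) = (-432253/3 - 203122)/(-751518 + 1262230) = -1041619/3/510712 = -1041619/3*1/510712 = -1041619/1532136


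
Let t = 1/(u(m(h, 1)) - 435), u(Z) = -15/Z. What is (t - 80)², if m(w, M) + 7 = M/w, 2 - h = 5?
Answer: 580677528484/90725625 ≈ 6400.4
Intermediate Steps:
h = -3 (h = 2 - 1*5 = 2 - 5 = -3)
m(w, M) = -7 + M/w
t = -22/9525 (t = 1/(-15/(-7 + 1/(-3)) - 435) = 1/(-15/(-7 + 1*(-⅓)) - 435) = 1/(-15/(-7 - ⅓) - 435) = 1/(-15/(-22/3) - 435) = 1/(-15*(-3/22) - 435) = 1/(45/22 - 435) = 1/(-9525/22) = -22/9525 ≈ -0.0023097)
(t - 80)² = (-22/9525 - 80)² = (-762022/9525)² = 580677528484/90725625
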